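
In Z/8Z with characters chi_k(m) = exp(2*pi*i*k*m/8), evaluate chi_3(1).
chi_3(1) = zeta_8^3 = exp(3*I*pi/4)

Proof sketch: chi_3(1) = zeta_8^(3*1) = zeta_8^3. Since zeta_8^8 = 1, this equals zeta_8^3 = exp(2*pi*i*3/8) = exp(3*I*pi/4).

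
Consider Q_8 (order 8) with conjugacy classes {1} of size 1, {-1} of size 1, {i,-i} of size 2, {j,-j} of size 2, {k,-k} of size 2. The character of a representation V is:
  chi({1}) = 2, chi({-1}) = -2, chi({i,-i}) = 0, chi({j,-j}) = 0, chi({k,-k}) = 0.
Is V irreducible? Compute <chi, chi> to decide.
Irreducible: <chi, chi> = 1.

Proof sketch: <chi, chi> = (1/|G|) sum_C |C| * |chi(C)|^2 = (1/8)[1*|2|^2 + 1*|-2|^2 + 2*|0|^2 + 2*|0|^2 + 2*|0|^2]
  = (1/8)[(4) + (4) + (0) + (0) + (0)] = 8/8 = 1.
A character is irreducible iff <chi, chi> = 1, so this representation is irreducible.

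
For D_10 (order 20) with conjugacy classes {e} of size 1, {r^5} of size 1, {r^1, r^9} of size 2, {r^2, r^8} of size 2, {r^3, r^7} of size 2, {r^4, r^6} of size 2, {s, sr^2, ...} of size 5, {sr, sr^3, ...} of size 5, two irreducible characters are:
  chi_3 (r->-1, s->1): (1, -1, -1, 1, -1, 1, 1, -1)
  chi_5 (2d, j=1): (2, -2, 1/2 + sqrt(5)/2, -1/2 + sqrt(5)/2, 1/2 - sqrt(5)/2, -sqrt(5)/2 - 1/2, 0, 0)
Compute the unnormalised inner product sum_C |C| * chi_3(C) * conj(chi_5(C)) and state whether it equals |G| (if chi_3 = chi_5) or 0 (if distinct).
Sum = 0; so <chi_3, chi_5> = 0 (distinct irreducibles are orthogonal).

Compute term by term over conjugacy classes (|C| * chi_3(C) * conj(chi_5(C))):
  1*(1)*conj(2) + 1*(-1)*conj(-2) + 2*(-1)*conj(1/2 + sqrt(5)/2) + 2*(1)*conj(-1/2 + sqrt(5)/2) + 2*(-1)*conj(1/2 - sqrt(5)/2) + 2*(1)*conj(-sqrt(5)/2 - 1/2) + 5*(1)*conj(0) + 5*(-1)*conj(0)
  = (2) + (2) + (-sqrt(5) - 1) + (-1 + sqrt(5)) + (-1 + sqrt(5)) + (-sqrt(5) - 1) + (0) + (0)
  = 0.
Dividing by |G| = 20 gives 0/20 = 0, matching the row-orthogonality relation <chi_3, chi_5> = [chi_3 = chi_5].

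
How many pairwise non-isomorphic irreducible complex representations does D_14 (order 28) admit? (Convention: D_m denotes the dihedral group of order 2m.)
10

Solution. The number of irreducible complex representations of a finite group equals its number of conjugacy classes. D_14 has 10 conjugacy classes (n/2 + 3 for n even), so D_14 (order 28) has exactly 10 irreducible complex representations.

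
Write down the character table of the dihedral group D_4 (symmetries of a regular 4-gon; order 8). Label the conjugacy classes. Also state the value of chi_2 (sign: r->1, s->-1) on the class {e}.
Conjugacy classes: {e} of size 1, {r^2} of size 1, {r^1, r^3} of size 2, {s, sr^2, ...} of size 2, {sr, sr^3, ...} of size 2.
Character table:
  irrep \ class              {e} (size 1)  {r^2} (size 1)  {r^1, r^3} (size 2)  {s, sr^2, ...} (size 2)  {sr, sr^3, ...} (size 2)
  chi_1 (triv)               1             1               1                    1                        1                       
  chi_2 (sign: r->1, s->-1)  1             1               1                    -1                       -1                      
  chi_3 (r->-1, s->1)        1             1               -1                   1                        -1                      
  chi_4 (r->-1, s->-1)       1             1               -1                   -1                       1                       
  chi_5 (2d, j=1)            2             -2              0                    0                        0                       

Spot check: chi_2 (sign: r->1, s->-1) on {e} = 1.

Proof sketch: D_4 has order 2*4 = 8 with 5 conjugacy classes, hence 5 irreducibles. Sum of squared dims 1 + 1 + 1 + 1 + 4 = 8 = |G|. Linear characters come from the abelianisation; the 2-dimensional irreps have character r^k -> 2*cos(2*pi*j*k/4), reflections -> 0.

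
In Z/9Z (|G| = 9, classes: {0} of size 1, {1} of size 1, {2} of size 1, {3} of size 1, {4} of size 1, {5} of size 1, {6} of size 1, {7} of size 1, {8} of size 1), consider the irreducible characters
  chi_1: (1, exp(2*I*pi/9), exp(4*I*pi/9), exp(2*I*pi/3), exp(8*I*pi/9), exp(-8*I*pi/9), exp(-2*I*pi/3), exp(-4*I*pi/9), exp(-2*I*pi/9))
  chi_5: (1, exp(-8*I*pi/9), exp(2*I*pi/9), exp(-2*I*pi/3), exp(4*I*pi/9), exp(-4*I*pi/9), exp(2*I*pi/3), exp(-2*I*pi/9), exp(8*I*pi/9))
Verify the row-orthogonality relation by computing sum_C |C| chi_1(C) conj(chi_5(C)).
Sum = 0; so <chi_1, chi_5> = 0 (distinct irreducibles are orthogonal).

Proof sketch: Compute term by term over conjugacy classes (|C| * chi_1(C) * conj(chi_5(C))):
  1*(1)*conj(1) + 1*(exp(2*I*pi/9))*conj(exp(-8*I*pi/9)) + 1*(exp(4*I*pi/9))*conj(exp(2*I*pi/9)) + 1*(exp(2*I*pi/3))*conj(exp(-2*I*pi/3)) + 1*(exp(8*I*pi/9))*conj(exp(4*I*pi/9)) + 1*(exp(-8*I*pi/9))*conj(exp(-4*I*pi/9)) + 1*(exp(-2*I*pi/3))*conj(exp(2*I*pi/3)) + 1*(exp(-4*I*pi/9))*conj(exp(-2*I*pi/9)) + 1*(exp(-2*I*pi/9))*conj(exp(8*I*pi/9))
  = (1) + (exp(-8*I*pi/9)) + (exp(2*I*pi/9)) + (exp(-2*I*pi/3)) + (exp(4*I*pi/9)) + (exp(-4*I*pi/9)) + (exp(2*I*pi/3)) + (exp(-2*I*pi/9)) + (exp(8*I*pi/9))
  = 0.
(Exp terms are combined using exp(i*s)*conj(exp(i*t)) = exp(i*(s-t)), and sums of them are collapsed using the identity that for every m > 1 the m distinct m-th roots of unity sum to 0, e.g. 1 + exp(2*I*pi/3) + exp(-2*I*pi/3) = 0.)
Dividing by |G| = 9 gives 0/9 = 0, matching the row-orthogonality relation <chi_1, chi_5> = [chi_1 = chi_5].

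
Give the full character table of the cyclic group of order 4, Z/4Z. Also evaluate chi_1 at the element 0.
Character table of Z/4Z (irreps indexed chi_0,...,chi_3 with chi_k(m) = zeta_4^(k*m), zeta_4 = exp(2*pi*i/4)):
  irrep \ class  {0} (size 1)  {1} (size 1)  {2} (size 1)  {3} (size 1)
  chi_0          1             1             1             1           
  chi_1          1             I             -1            -I          
  chi_2          1             -1            1             -1          
  chi_3          1             -I            -1            I           

Spot check: chi_1(0) = zeta_4^(1*0) = zeta_4^0 = 1.

Solution. Z/4Z is abelian, so all 4 irreducible complex representations are 1-dimensional. They are given by chi_k(m) = zeta_4^(k*m) for k = 0,...,3. Row orthogonality: sum_m chi_k(m) conj(chi_l(m)) = 4 * [k = l].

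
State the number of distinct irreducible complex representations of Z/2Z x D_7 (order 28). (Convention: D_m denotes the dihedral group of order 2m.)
10

The number of irreducible complex representations of a finite group equals its number of conjugacy classes. For a direct product, #classes(G x H) = #classes(G) * #classes(H). Z/2Z has 2 classes (abelian), D_7 has 5 classes, so 2 * 5 = 10, so Z/2Z x D_7 (order 28) has exactly 10 irreducible complex representations.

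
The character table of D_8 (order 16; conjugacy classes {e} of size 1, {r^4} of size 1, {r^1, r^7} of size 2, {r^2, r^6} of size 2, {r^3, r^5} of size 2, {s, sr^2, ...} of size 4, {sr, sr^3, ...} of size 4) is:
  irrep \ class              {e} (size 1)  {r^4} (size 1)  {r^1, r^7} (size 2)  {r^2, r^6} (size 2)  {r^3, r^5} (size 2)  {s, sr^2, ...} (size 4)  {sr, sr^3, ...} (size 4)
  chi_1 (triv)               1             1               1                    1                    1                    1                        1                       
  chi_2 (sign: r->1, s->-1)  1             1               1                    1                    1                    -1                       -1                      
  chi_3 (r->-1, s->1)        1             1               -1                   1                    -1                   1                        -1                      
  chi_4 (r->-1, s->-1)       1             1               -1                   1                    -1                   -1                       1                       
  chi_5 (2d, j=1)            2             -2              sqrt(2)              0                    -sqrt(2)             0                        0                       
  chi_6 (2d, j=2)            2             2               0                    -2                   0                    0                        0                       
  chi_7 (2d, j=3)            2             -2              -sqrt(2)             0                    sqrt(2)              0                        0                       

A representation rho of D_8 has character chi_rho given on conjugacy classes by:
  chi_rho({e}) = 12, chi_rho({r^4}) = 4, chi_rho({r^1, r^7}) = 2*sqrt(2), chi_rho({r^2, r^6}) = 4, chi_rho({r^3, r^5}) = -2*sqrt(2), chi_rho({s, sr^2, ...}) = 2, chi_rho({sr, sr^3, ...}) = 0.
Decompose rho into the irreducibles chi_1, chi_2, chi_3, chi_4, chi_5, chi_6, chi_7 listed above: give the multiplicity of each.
Multiplicities: chi_1: 2, chi_2: 1, chi_3: 2, chi_4: 1, chi_5: 2, chi_6: 1, chi_7: 0.

Solution. Use <chi_rho, chi> = (1/|G|) sum_C |C| * chi_rho(C) * conj(chi(C)) with |G| = 16 for each irreducible chi in the table:
  <chi_rho, chi_1> = (1/16)[1*(12)*conj(1) + 1*(4)*conj(1) + 2*(2*sqrt(2))*conj(1) + 2*(4)*conj(1) + 2*(-2*sqrt(2))*conj(1) + 4*(2)*conj(1) + 4*(0)*conj(1)]
      = (1/16)[(12) + (4) + (4*sqrt(2)) + (8) + (-4*sqrt(2)) + (8) + (0)] = 32/16 = 2
  <chi_rho, chi_2> = (1/16)[1*(12)*conj(1) + 1*(4)*conj(1) + 2*(2*sqrt(2))*conj(1) + 2*(4)*conj(1) + 2*(-2*sqrt(2))*conj(1) + 4*(2)*conj(-1) + 4*(0)*conj(-1)]
      = (1/16)[(12) + (4) + (4*sqrt(2)) + (8) + (-4*sqrt(2)) + (-8) + (0)] = 16/16 = 1
  <chi_rho, chi_3> = (1/16)[1*(12)*conj(1) + 1*(4)*conj(1) + 2*(2*sqrt(2))*conj(-1) + 2*(4)*conj(1) + 2*(-2*sqrt(2))*conj(-1) + 4*(2)*conj(1) + 4*(0)*conj(-1)]
      = (1/16)[(12) + (4) + (-4*sqrt(2)) + (8) + (4*sqrt(2)) + (8) + (0)] = 32/16 = 2
  <chi_rho, chi_4> = (1/16)[1*(12)*conj(1) + 1*(4)*conj(1) + 2*(2*sqrt(2))*conj(-1) + 2*(4)*conj(1) + 2*(-2*sqrt(2))*conj(-1) + 4*(2)*conj(-1) + 4*(0)*conj(1)]
      = (1/16)[(12) + (4) + (-4*sqrt(2)) + (8) + (4*sqrt(2)) + (-8) + (0)] = 16/16 = 1
  <chi_rho, chi_5> = (1/16)[1*(12)*conj(2) + 1*(4)*conj(-2) + 2*(2*sqrt(2))*conj(sqrt(2)) + 2*(4)*conj(0) + 2*(-2*sqrt(2))*conj(-sqrt(2)) + 4*(2)*conj(0) + 4*(0)*conj(0)]
      = (1/16)[(24) + (-8) + (8) + (0) + (8) + (0) + (0)] = 32/16 = 2
  <chi_rho, chi_6> = (1/16)[1*(12)*conj(2) + 1*(4)*conj(2) + 2*(2*sqrt(2))*conj(0) + 2*(4)*conj(-2) + 2*(-2*sqrt(2))*conj(0) + 4*(2)*conj(0) + 4*(0)*conj(0)]
      = (1/16)[(24) + (8) + (0) + (-16) + (0) + (0) + (0)] = 16/16 = 1
  <chi_rho, chi_7> = (1/16)[1*(12)*conj(2) + 1*(4)*conj(-2) + 2*(2*sqrt(2))*conj(-sqrt(2)) + 2*(4)*conj(0) + 2*(-2*sqrt(2))*conj(sqrt(2)) + 4*(2)*conj(0) + 4*(0)*conj(0)]
      = (1/16)[(24) + (-8) + (-8) + (0) + (-8) + (0) + (0)] = 0/16 = 0
Dimension check: dim(rho) = sum (mult * dim) = 2*1 + 1*1 + 2*1 + 1*1 + 2*2 + 1*2 + 0*2 = 12 = chi_rho(e) = 12.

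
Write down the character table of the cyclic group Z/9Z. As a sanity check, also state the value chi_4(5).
Character table of Z/9Z (irreps indexed chi_0,...,chi_8 with chi_k(m) = zeta_9^(k*m), zeta_9 = exp(2*pi*i/9)):
  irrep \ class  {0} (size 1)  {1} (size 1)    {2} (size 1)    {3} (size 1)    {4} (size 1)    {5} (size 1)    {6} (size 1)    {7} (size 1)    {8} (size 1)  
  chi_0          1             1               1               1               1               1               1               1               1             
  chi_1          1             exp(2*I*pi/9)   exp(4*I*pi/9)   exp(2*I*pi/3)   exp(8*I*pi/9)   exp(-8*I*pi/9)  exp(-2*I*pi/3)  exp(-4*I*pi/9)  exp(-2*I*pi/9)
  chi_2          1             exp(4*I*pi/9)   exp(8*I*pi/9)   exp(-2*I*pi/3)  exp(-2*I*pi/9)  exp(2*I*pi/9)   exp(2*I*pi/3)   exp(-8*I*pi/9)  exp(-4*I*pi/9)
  chi_3          1             exp(2*I*pi/3)   exp(-2*I*pi/3)  1               exp(2*I*pi/3)   exp(-2*I*pi/3)  1               exp(2*I*pi/3)   exp(-2*I*pi/3)
  chi_4          1             exp(8*I*pi/9)   exp(-2*I*pi/9)  exp(2*I*pi/3)   exp(-4*I*pi/9)  exp(4*I*pi/9)   exp(-2*I*pi/3)  exp(2*I*pi/9)   exp(-8*I*pi/9)
  chi_5          1             exp(-8*I*pi/9)  exp(2*I*pi/9)   exp(-2*I*pi/3)  exp(4*I*pi/9)   exp(-4*I*pi/9)  exp(2*I*pi/3)   exp(-2*I*pi/9)  exp(8*I*pi/9) 
  chi_6          1             exp(-2*I*pi/3)  exp(2*I*pi/3)   1               exp(-2*I*pi/3)  exp(2*I*pi/3)   1               exp(-2*I*pi/3)  exp(2*I*pi/3) 
  chi_7          1             exp(-4*I*pi/9)  exp(-8*I*pi/9)  exp(2*I*pi/3)   exp(2*I*pi/9)   exp(-2*I*pi/9)  exp(-2*I*pi/3)  exp(8*I*pi/9)   exp(4*I*pi/9) 
  chi_8          1             exp(-2*I*pi/9)  exp(-4*I*pi/9)  exp(-2*I*pi/3)  exp(-8*I*pi/9)  exp(8*I*pi/9)   exp(2*I*pi/3)   exp(4*I*pi/9)   exp(2*I*pi/9) 

Spot check: chi_4(5) = zeta_9^(4*5) = zeta_9^20 = exp(4*I*pi/9).

Reasoning: Z/9Z is abelian, so all 9 irreducible complex representations are 1-dimensional. They are given by chi_k(m) = zeta_9^(k*m) for k = 0,...,8. Row orthogonality: sum_m chi_k(m) conj(chi_l(m)) = 9 * [k = l].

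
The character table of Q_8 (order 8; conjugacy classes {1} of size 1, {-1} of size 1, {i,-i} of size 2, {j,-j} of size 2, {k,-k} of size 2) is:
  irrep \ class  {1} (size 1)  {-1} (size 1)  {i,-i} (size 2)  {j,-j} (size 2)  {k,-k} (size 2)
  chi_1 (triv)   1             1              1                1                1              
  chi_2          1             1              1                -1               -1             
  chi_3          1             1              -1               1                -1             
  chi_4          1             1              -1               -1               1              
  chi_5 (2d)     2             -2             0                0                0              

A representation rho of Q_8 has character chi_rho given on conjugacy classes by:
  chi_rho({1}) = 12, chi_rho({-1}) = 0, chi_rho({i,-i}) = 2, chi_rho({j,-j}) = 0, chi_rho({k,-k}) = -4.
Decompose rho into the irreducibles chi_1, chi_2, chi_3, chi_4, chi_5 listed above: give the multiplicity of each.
Multiplicities: chi_1: 1, chi_2: 3, chi_3: 2, chi_4: 0, chi_5: 3.

Explanation: Use <chi_rho, chi> = (1/|G|) sum_C |C| * chi_rho(C) * conj(chi(C)) with |G| = 8 for each irreducible chi in the table:
  <chi_rho, chi_1> = (1/8)[1*(12)*conj(1) + 1*(0)*conj(1) + 2*(2)*conj(1) + 2*(0)*conj(1) + 2*(-4)*conj(1)]
      = (1/8)[(12) + (0) + (4) + (0) + (-8)] = 8/8 = 1
  <chi_rho, chi_2> = (1/8)[1*(12)*conj(1) + 1*(0)*conj(1) + 2*(2)*conj(1) + 2*(0)*conj(-1) + 2*(-4)*conj(-1)]
      = (1/8)[(12) + (0) + (4) + (0) + (8)] = 24/8 = 3
  <chi_rho, chi_3> = (1/8)[1*(12)*conj(1) + 1*(0)*conj(1) + 2*(2)*conj(-1) + 2*(0)*conj(1) + 2*(-4)*conj(-1)]
      = (1/8)[(12) + (0) + (-4) + (0) + (8)] = 16/8 = 2
  <chi_rho, chi_4> = (1/8)[1*(12)*conj(1) + 1*(0)*conj(1) + 2*(2)*conj(-1) + 2*(0)*conj(-1) + 2*(-4)*conj(1)]
      = (1/8)[(12) + (0) + (-4) + (0) + (-8)] = 0/8 = 0
  <chi_rho, chi_5> = (1/8)[1*(12)*conj(2) + 1*(0)*conj(-2) + 2*(2)*conj(0) + 2*(0)*conj(0) + 2*(-4)*conj(0)]
      = (1/8)[(24) + (0) + (0) + (0) + (0)] = 24/8 = 3
Dimension check: dim(rho) = sum (mult * dim) = 1*1 + 3*1 + 2*1 + 0*1 + 3*2 = 12 = chi_rho(e) = 12.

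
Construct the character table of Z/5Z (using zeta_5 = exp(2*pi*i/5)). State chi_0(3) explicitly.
Character table of Z/5Z (irreps indexed chi_0,...,chi_4 with chi_k(m) = zeta_5^(k*m), zeta_5 = exp(2*pi*i/5)):
  irrep \ class  {0} (size 1)  {1} (size 1)    {2} (size 1)    {3} (size 1)    {4} (size 1)  
  chi_0          1             1               1               1               1             
  chi_1          1             exp(2*I*pi/5)   exp(4*I*pi/5)   exp(-4*I*pi/5)  exp(-2*I*pi/5)
  chi_2          1             exp(4*I*pi/5)   exp(-2*I*pi/5)  exp(2*I*pi/5)   exp(-4*I*pi/5)
  chi_3          1             exp(-4*I*pi/5)  exp(2*I*pi/5)   exp(-2*I*pi/5)  exp(4*I*pi/5) 
  chi_4          1             exp(-2*I*pi/5)  exp(-4*I*pi/5)  exp(4*I*pi/5)   exp(2*I*pi/5) 

Spot check: chi_0(3) = zeta_5^(0*3) = zeta_5^0 = 1.

Derivation: Z/5Z is abelian, so all 5 irreducible complex representations are 1-dimensional. They are given by chi_k(m) = zeta_5^(k*m) for k = 0,...,4. Row orthogonality: sum_m chi_k(m) conj(chi_l(m)) = 5 * [k = l].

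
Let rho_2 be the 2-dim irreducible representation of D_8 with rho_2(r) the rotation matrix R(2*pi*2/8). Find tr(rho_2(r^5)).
chi_{rho_2}(r^5) = 2*cos(2*pi*2*5/8) = 0

Reasoning: rho_2(r^5) is rotation by angle 2*pi*2*5/8, whose trace is 2*cos(2*pi*2*5/8) = 0.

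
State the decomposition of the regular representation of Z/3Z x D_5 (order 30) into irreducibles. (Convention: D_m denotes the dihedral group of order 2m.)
Each irreducible V_i of dimension d_i appears with multiplicity d_i, i.e. rho_reg = (direct sum over all irreducibles V_i) d_i V_i. The irreducible dimensions for Z/3Z x D_5 are 1, 1, 1, 1, 1, 1, 2, 2, 2, 2, 2, 2: 6 irreducibles of dimension 1, each with multiplicity 1; 6 irreducibles of dimension 2, each with multiplicity 2. Total dimension 6*1*1 + 6*2*2 = 30 = |G|.

Justification: General theorem: in the regular representation of a finite group G, each irreducible appears with multiplicity equal to its dimension. Check: dim(rho_reg) = sum d_i^2 = 1 + 1 + 1 + 1 + 1 + 1 + 4 + 4 + 4 + 4 + 4 + 4 = 30 = |G|.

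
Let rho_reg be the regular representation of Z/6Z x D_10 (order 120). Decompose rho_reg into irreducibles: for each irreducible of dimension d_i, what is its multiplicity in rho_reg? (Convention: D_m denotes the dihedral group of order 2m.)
Each irreducible V_i of dimension d_i appears with multiplicity d_i, i.e. rho_reg = (direct sum over all irreducibles V_i) d_i V_i. The irreducible dimensions for Z/6Z x D_10 are 1, 1, 1, 1, 1, 1, 1, 1, 1, 1, 1, 1, 1, 1, 1, 1, 1, 1, 1, 1, 1, 1, 1, 1, 2, 2, 2, 2, 2, 2, 2, 2, 2, 2, 2, 2, 2, 2, 2, 2, 2, 2, 2, 2, 2, 2, 2, 2: 24 irreducibles of dimension 1, each with multiplicity 1; 24 irreducibles of dimension 2, each with multiplicity 2. Total dimension 24*1*1 + 24*2*2 = 120 = |G|.

Reasoning: General theorem: in the regular representation of a finite group G, each irreducible appears with multiplicity equal to its dimension. Check: dim(rho_reg) = sum d_i^2 = 1 + 1 + 1 + 1 + 1 + 1 + 1 + 1 + 1 + 1 + 1 + 1 + 1 + 1 + 1 + 1 + 1 + 1 + 1 + 1 + 1 + 1 + 1 + 1 + 4 + 4 + 4 + 4 + 4 + 4 + 4 + 4 + 4 + 4 + 4 + 4 + 4 + 4 + 4 + 4 + 4 + 4 + 4 + 4 + 4 + 4 + 4 + 4 = 120 = |G|.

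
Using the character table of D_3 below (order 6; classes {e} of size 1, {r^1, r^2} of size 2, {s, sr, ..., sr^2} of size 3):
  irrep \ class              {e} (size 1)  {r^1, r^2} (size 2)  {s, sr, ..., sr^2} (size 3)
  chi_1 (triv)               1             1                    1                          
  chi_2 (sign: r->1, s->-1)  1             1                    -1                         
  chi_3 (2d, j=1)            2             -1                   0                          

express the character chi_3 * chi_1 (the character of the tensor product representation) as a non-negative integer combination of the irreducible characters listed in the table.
chi_3 tensor chi_1 = chi_3 (all other irreducibles have multiplicity 0).

Reasoning: The character of a tensor product is the pointwise product (chi_3 * chi_1)(C) = chi_3(C) * chi_1(C):
  {e}: (2)*(1), {r^1, r^2}: (-1)*(1), {s, sr, ..., sr^2}: (0)*(1)
so (chi_3 * chi_1) takes values
  {e} -> 2, {r^1, r^2} -> -1, {s, sr, ..., sr^2} -> 0.
Now take the inner product of this character with each irreducible chi from the table, <chi_3*chi_1, chi> = (1/6) sum_C |C| (chi_3*chi_1)(C) conj(chi(C)):
  <chi_3*chi_1, chi_1> = (1/6)[1*(2)*conj(1) + 2*(-1)*conj(1) + 3*(0)*conj(1)]
      = (1/6)[(2) + (-2) + (0)] = 0/6 = 0
  <chi_3*chi_1, chi_2> = (1/6)[1*(2)*conj(1) + 2*(-1)*conj(1) + 3*(0)*conj(-1)]
      = (1/6)[(2) + (-2) + (0)] = 0/6 = 0
  <chi_3*chi_1, chi_3> = (1/6)[1*(2)*conj(2) + 2*(-1)*conj(-1) + 3*(0)*conj(0)]
      = (1/6)[(4) + (2) + (0)] = 6/6 = 1
Hence the multiplicities are chi_3: 1. Dimension check: dim(chi_3)*dim(chi_1) = 2*1 = 2 and sum (mult * dim) = 1*2 = 2.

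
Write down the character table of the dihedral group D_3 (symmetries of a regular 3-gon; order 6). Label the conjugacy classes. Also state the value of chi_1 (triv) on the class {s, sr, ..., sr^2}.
Conjugacy classes: {e} of size 1, {r^1, r^2} of size 2, {s, sr, ..., sr^2} of size 3.
Character table:
  irrep \ class              {e} (size 1)  {r^1, r^2} (size 2)  {s, sr, ..., sr^2} (size 3)
  chi_1 (triv)               1             1                    1                          
  chi_2 (sign: r->1, s->-1)  1             1                    -1                         
  chi_3 (2d, j=1)            2             -1                   0                          

Spot check: chi_1 (triv) on {s, sr, ..., sr^2} = 1.

Details: D_3 has order 2*3 = 6 with 3 conjugacy classes, hence 3 irreducibles. Sum of squared dims 1 + 1 + 4 = 6 = |G|. Linear characters come from the abelianisation; the 2-dimensional irreps have character r^k -> 2*cos(2*pi*j*k/3), reflections -> 0.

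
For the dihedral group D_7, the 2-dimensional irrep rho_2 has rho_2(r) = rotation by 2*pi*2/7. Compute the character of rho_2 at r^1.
chi_{rho_2}(r^1) = 2*cos(2*pi*2*1/7) = -2*cos(3*pi/7)

Proof sketch: rho_2(r^1) is rotation by angle 2*pi*2*1/7, whose trace is 2*cos(2*pi*2*1/7) = -2*cos(3*pi/7).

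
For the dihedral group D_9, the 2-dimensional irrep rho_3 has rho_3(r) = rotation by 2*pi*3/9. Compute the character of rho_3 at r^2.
chi_{rho_3}(r^2) = 2*cos(2*pi*3*2/9) = -1

Argument: rho_3(r^2) is rotation by angle 2*pi*3*2/9, whose trace is 2*cos(2*pi*3*2/9) = -1.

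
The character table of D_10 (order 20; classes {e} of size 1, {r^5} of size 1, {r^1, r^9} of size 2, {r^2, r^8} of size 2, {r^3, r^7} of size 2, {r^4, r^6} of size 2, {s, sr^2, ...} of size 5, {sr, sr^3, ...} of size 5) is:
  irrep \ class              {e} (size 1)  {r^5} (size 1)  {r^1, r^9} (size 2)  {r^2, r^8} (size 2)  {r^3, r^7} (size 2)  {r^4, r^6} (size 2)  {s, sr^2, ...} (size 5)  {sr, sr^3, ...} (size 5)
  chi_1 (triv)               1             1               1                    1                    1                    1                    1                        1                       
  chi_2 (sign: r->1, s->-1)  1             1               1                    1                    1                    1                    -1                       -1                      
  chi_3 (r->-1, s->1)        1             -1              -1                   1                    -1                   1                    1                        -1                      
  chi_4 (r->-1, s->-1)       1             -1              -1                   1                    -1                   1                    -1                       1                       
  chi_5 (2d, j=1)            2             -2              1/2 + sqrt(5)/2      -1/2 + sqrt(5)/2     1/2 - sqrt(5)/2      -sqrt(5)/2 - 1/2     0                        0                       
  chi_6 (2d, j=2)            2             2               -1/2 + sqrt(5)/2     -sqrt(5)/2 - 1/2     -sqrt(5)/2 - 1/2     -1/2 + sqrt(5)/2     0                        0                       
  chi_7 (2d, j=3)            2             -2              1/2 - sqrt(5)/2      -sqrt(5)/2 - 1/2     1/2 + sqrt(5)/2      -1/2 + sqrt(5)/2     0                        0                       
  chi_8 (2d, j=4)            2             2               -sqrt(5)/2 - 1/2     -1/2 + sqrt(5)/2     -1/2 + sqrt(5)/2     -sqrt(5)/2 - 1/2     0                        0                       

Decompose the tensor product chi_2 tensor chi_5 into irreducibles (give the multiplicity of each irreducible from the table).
chi_2 tensor chi_5 = chi_5 (all other irreducibles have multiplicity 0).

Solution. The character of a tensor product is the pointwise product (chi_2 * chi_5)(C) = chi_2(C) * chi_5(C):
  {e}: (1)*(2), {r^5}: (1)*(-2), {r^1, r^9}: (1)*(1/2 + sqrt(5)/2), {r^2, r^8}: (1)*(-1/2 + sqrt(5)/2), {r^3, r^7}: (1)*(1/2 - sqrt(5)/2), {r^4, r^6}: (1)*(-sqrt(5)/2 - 1/2), {s, sr^2, ...}: (-1)*(0), {sr, sr^3, ...}: (-1)*(0)
so (chi_2 * chi_5) takes values
  {e} -> 2, {r^5} -> -2, {r^1, r^9} -> 1/2 + sqrt(5)/2, {r^2, r^8} -> -1/2 + sqrt(5)/2, {r^3, r^7} -> 1/2 - sqrt(5)/2, {r^4, r^6} -> -sqrt(5)/2 - 1/2, {s, sr^2, ...} -> 0, {sr, sr^3, ...} -> 0.
Now take the inner product of this character with each irreducible chi from the table, <chi_2*chi_5, chi> = (1/20) sum_C |C| (chi_2*chi_5)(C) conj(chi(C)):
  <chi_2*chi_5, chi_1> = (1/20)[1*(2)*conj(1) + 1*(-2)*conj(1) + 2*(1/2 + sqrt(5)/2)*conj(1) + 2*(-1/2 + sqrt(5)/2)*conj(1) + 2*(1/2 - sqrt(5)/2)*conj(1) + 2*(-sqrt(5)/2 - 1/2)*conj(1) + 5*(0)*conj(1) + 5*(0)*conj(1)]
      = (1/20)[(2) + (-2) + (1 + sqrt(5)) + (-1 + sqrt(5)) + (1 - sqrt(5)) + (-sqrt(5) - 1) + (0) + (0)] = 0/20 = 0
  <chi_2*chi_5, chi_2> = (1/20)[1*(2)*conj(1) + 1*(-2)*conj(1) + 2*(1/2 + sqrt(5)/2)*conj(1) + 2*(-1/2 + sqrt(5)/2)*conj(1) + 2*(1/2 - sqrt(5)/2)*conj(1) + 2*(-sqrt(5)/2 - 1/2)*conj(1) + 5*(0)*conj(-1) + 5*(0)*conj(-1)]
      = (1/20)[(2) + (-2) + (1 + sqrt(5)) + (-1 + sqrt(5)) + (1 - sqrt(5)) + (-sqrt(5) - 1) + (0) + (0)] = 0/20 = 0
  <chi_2*chi_5, chi_3> = (1/20)[1*(2)*conj(1) + 1*(-2)*conj(-1) + 2*(1/2 + sqrt(5)/2)*conj(-1) + 2*(-1/2 + sqrt(5)/2)*conj(1) + 2*(1/2 - sqrt(5)/2)*conj(-1) + 2*(-sqrt(5)/2 - 1/2)*conj(1) + 5*(0)*conj(1) + 5*(0)*conj(-1)]
      = (1/20)[(2) + (2) + (-sqrt(5) - 1) + (-1 + sqrt(5)) + (-1 + sqrt(5)) + (-sqrt(5) - 1) + (0) + (0)] = 0/20 = 0
  <chi_2*chi_5, chi_4> = (1/20)[1*(2)*conj(1) + 1*(-2)*conj(-1) + 2*(1/2 + sqrt(5)/2)*conj(-1) + 2*(-1/2 + sqrt(5)/2)*conj(1) + 2*(1/2 - sqrt(5)/2)*conj(-1) + 2*(-sqrt(5)/2 - 1/2)*conj(1) + 5*(0)*conj(-1) + 5*(0)*conj(1)]
      = (1/20)[(2) + (2) + (-sqrt(5) - 1) + (-1 + sqrt(5)) + (-1 + sqrt(5)) + (-sqrt(5) - 1) + (0) + (0)] = 0/20 = 0
  <chi_2*chi_5, chi_5> = (1/20)[1*(2)*conj(2) + 1*(-2)*conj(-2) + 2*(1/2 + sqrt(5)/2)*conj(1/2 + sqrt(5)/2) + 2*(-1/2 + sqrt(5)/2)*conj(-1/2 + sqrt(5)/2) + 2*(1/2 - sqrt(5)/2)*conj(1/2 - sqrt(5)/2) + 2*(-sqrt(5)/2 - 1/2)*conj(-sqrt(5)/2 - 1/2) + 5*(0)*conj(0) + 5*(0)*conj(0)]
      = (1/20)[(4) + (4) + (sqrt(5) + 3) + (3 - sqrt(5)) + (3 - sqrt(5)) + (sqrt(5) + 3) + (0) + (0)] = 20/20 = 1
  <chi_2*chi_5, chi_6> = (1/20)[1*(2)*conj(2) + 1*(-2)*conj(2) + 2*(1/2 + sqrt(5)/2)*conj(-1/2 + sqrt(5)/2) + 2*(-1/2 + sqrt(5)/2)*conj(-sqrt(5)/2 - 1/2) + 2*(1/2 - sqrt(5)/2)*conj(-sqrt(5)/2 - 1/2) + 2*(-sqrt(5)/2 - 1/2)*conj(-1/2 + sqrt(5)/2) + 5*(0)*conj(0) + 5*(0)*conj(0)]
      = (1/20)[(4) + (-4) + (2) + (-2) + (2) + (-2) + (0) + (0)] = 0/20 = 0
  <chi_2*chi_5, chi_7> = (1/20)[1*(2)*conj(2) + 1*(-2)*conj(-2) + 2*(1/2 + sqrt(5)/2)*conj(1/2 - sqrt(5)/2) + 2*(-1/2 + sqrt(5)/2)*conj(-sqrt(5)/2 - 1/2) + 2*(1/2 - sqrt(5)/2)*conj(1/2 + sqrt(5)/2) + 2*(-sqrt(5)/2 - 1/2)*conj(-1/2 + sqrt(5)/2) + 5*(0)*conj(0) + 5*(0)*conj(0)]
      = (1/20)[(4) + (4) + (-2) + (-2) + (-2) + (-2) + (0) + (0)] = 0/20 = 0
  <chi_2*chi_5, chi_8> = (1/20)[1*(2)*conj(2) + 1*(-2)*conj(2) + 2*(1/2 + sqrt(5)/2)*conj(-sqrt(5)/2 - 1/2) + 2*(-1/2 + sqrt(5)/2)*conj(-1/2 + sqrt(5)/2) + 2*(1/2 - sqrt(5)/2)*conj(-1/2 + sqrt(5)/2) + 2*(-sqrt(5)/2 - 1/2)*conj(-sqrt(5)/2 - 1/2) + 5*(0)*conj(0) + 5*(0)*conj(0)]
      = (1/20)[(4) + (-4) + (-3 - sqrt(5)) + (3 - sqrt(5)) + (-3 + sqrt(5)) + (sqrt(5) + 3) + (0) + (0)] = 0/20 = 0
Hence the multiplicities are chi_5: 1. Dimension check: dim(chi_2)*dim(chi_5) = 1*2 = 2 and sum (mult * dim) = 1*2 = 2.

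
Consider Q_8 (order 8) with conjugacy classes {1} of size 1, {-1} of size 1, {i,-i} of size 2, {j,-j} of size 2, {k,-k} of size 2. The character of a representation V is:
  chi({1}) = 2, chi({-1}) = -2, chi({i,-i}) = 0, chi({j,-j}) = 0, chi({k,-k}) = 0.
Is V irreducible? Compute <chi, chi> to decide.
Irreducible: <chi, chi> = 1.

Justification: <chi, chi> = (1/|G|) sum_C |C| * |chi(C)|^2 = (1/8)[1*|2|^2 + 1*|-2|^2 + 2*|0|^2 + 2*|0|^2 + 2*|0|^2]
  = (1/8)[(4) + (4) + (0) + (0) + (0)] = 8/8 = 1.
A character is irreducible iff <chi, chi> = 1, so this representation is irreducible.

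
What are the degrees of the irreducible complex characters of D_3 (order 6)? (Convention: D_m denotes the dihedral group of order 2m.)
Dimensions: 1, 1, 2

Derivation: There are 3 irreducibles (= number of conjugacy classes). Their dimensions d_i satisfy sum d_i^2 = |G| = 6: 1 + 1 + 4 = 6.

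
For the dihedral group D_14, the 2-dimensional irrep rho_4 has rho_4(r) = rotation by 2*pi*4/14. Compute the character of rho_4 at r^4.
chi_{rho_4}(r^4) = 2*cos(2*pi*4*4/14) = 2*cos(16*pi/7)

Reasoning: rho_4(r^4) is rotation by angle 2*pi*4*4/14, whose trace is 2*cos(2*pi*4*4/14) = 2*cos(16*pi/7).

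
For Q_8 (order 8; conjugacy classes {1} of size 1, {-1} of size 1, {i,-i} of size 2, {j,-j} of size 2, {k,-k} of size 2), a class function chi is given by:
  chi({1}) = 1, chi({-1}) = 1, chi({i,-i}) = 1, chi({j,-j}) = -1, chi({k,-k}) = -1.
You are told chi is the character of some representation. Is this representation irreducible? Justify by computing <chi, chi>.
Irreducible: <chi, chi> = 1.

<chi, chi> = (1/|G|) sum_C |C| * |chi(C)|^2 = (1/8)[1*|1|^2 + 1*|1|^2 + 2*|1|^2 + 2*|-1|^2 + 2*|-1|^2]
  = (1/8)[(1) + (1) + (2) + (2) + (2)] = 8/8 = 1.
A character is irreducible iff <chi, chi> = 1, so this representation is irreducible.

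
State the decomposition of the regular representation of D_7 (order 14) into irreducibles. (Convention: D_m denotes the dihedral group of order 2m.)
Each irreducible V_i of dimension d_i appears with multiplicity d_i, i.e. rho_reg = (direct sum over all irreducibles V_i) d_i V_i. The irreducible dimensions for D_7 are 1, 1, 2, 2, 2: 2 irreducibles of dimension 1, each with multiplicity 1; 3 irreducibles of dimension 2, each with multiplicity 2. Total dimension 2*1*1 + 3*2*2 = 14 = |G|.

Derivation: General theorem: in the regular representation of a finite group G, each irreducible appears with multiplicity equal to its dimension. Check: dim(rho_reg) = sum d_i^2 = 1 + 1 + 4 + 4 + 4 = 14 = |G|.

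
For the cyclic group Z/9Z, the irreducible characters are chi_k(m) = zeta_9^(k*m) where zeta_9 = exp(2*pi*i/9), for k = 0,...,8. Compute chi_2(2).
chi_2(2) = zeta_9^4 = exp(8*I*pi/9)

Explanation: chi_2(2) = zeta_9^(2*2) = zeta_9^4. Since zeta_9^9 = 1, this equals zeta_9^4 = exp(2*pi*i*4/9) = exp(8*I*pi/9).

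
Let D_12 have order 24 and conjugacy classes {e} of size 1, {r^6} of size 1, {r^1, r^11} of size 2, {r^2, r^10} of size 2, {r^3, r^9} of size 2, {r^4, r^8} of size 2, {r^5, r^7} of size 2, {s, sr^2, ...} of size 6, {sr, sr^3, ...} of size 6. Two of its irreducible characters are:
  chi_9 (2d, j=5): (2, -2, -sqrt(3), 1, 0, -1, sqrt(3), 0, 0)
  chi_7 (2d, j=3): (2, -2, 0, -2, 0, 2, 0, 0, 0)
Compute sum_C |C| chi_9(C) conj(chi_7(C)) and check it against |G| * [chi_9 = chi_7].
Sum = 0; so <chi_9, chi_7> = 0 (distinct irreducibles are orthogonal).

Solution. Compute term by term over conjugacy classes (|C| * chi_9(C) * conj(chi_7(C))):
  1*(2)*conj(2) + 1*(-2)*conj(-2) + 2*(-sqrt(3))*conj(0) + 2*(1)*conj(-2) + 2*(0)*conj(0) + 2*(-1)*conj(2) + 2*(sqrt(3))*conj(0) + 6*(0)*conj(0) + 6*(0)*conj(0)
  = (4) + (4) + (0) + (-4) + (0) + (-4) + (0) + (0) + (0)
  = 0.
Dividing by |G| = 24 gives 0/24 = 0, matching the row-orthogonality relation <chi_9, chi_7> = [chi_9 = chi_7].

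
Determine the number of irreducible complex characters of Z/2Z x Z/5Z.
10

Details: The number of irreducible complex representations of a finite group equals its number of conjugacy classes. Z/2Z x Z/5Z is abelian of order 10, so every element is its own conjugacy class: 10 classes, so Z/2Z x Z/5Z (order 10) has exactly 10 irreducible complex representations.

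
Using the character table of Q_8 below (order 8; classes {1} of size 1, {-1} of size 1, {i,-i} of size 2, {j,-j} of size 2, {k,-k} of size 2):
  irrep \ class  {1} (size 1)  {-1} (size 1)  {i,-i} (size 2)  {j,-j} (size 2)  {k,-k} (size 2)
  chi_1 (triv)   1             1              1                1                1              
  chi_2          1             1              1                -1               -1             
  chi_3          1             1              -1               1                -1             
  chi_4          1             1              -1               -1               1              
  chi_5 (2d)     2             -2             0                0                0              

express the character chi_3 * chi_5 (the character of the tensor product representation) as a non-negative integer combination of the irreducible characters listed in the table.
chi_3 tensor chi_5 = chi_5 (all other irreducibles have multiplicity 0).

Proof sketch: The character of a tensor product is the pointwise product (chi_3 * chi_5)(C) = chi_3(C) * chi_5(C):
  {1}: (1)*(2), {-1}: (1)*(-2), {i,-i}: (-1)*(0), {j,-j}: (1)*(0), {k,-k}: (-1)*(0)
so (chi_3 * chi_5) takes values
  {1} -> 2, {-1} -> -2, {i,-i} -> 0, {j,-j} -> 0, {k,-k} -> 0.
Now take the inner product of this character with each irreducible chi from the table, <chi_3*chi_5, chi> = (1/8) sum_C |C| (chi_3*chi_5)(C) conj(chi(C)):
  <chi_3*chi_5, chi_1> = (1/8)[1*(2)*conj(1) + 1*(-2)*conj(1) + 2*(0)*conj(1) + 2*(0)*conj(1) + 2*(0)*conj(1)]
      = (1/8)[(2) + (-2) + (0) + (0) + (0)] = 0/8 = 0
  <chi_3*chi_5, chi_2> = (1/8)[1*(2)*conj(1) + 1*(-2)*conj(1) + 2*(0)*conj(1) + 2*(0)*conj(-1) + 2*(0)*conj(-1)]
      = (1/8)[(2) + (-2) + (0) + (0) + (0)] = 0/8 = 0
  <chi_3*chi_5, chi_3> = (1/8)[1*(2)*conj(1) + 1*(-2)*conj(1) + 2*(0)*conj(-1) + 2*(0)*conj(1) + 2*(0)*conj(-1)]
      = (1/8)[(2) + (-2) + (0) + (0) + (0)] = 0/8 = 0
  <chi_3*chi_5, chi_4> = (1/8)[1*(2)*conj(1) + 1*(-2)*conj(1) + 2*(0)*conj(-1) + 2*(0)*conj(-1) + 2*(0)*conj(1)]
      = (1/8)[(2) + (-2) + (0) + (0) + (0)] = 0/8 = 0
  <chi_3*chi_5, chi_5> = (1/8)[1*(2)*conj(2) + 1*(-2)*conj(-2) + 2*(0)*conj(0) + 2*(0)*conj(0) + 2*(0)*conj(0)]
      = (1/8)[(4) + (4) + (0) + (0) + (0)] = 8/8 = 1
Hence the multiplicities are chi_5: 1. Dimension check: dim(chi_3)*dim(chi_5) = 1*2 = 2 and sum (mult * dim) = 1*2 = 2.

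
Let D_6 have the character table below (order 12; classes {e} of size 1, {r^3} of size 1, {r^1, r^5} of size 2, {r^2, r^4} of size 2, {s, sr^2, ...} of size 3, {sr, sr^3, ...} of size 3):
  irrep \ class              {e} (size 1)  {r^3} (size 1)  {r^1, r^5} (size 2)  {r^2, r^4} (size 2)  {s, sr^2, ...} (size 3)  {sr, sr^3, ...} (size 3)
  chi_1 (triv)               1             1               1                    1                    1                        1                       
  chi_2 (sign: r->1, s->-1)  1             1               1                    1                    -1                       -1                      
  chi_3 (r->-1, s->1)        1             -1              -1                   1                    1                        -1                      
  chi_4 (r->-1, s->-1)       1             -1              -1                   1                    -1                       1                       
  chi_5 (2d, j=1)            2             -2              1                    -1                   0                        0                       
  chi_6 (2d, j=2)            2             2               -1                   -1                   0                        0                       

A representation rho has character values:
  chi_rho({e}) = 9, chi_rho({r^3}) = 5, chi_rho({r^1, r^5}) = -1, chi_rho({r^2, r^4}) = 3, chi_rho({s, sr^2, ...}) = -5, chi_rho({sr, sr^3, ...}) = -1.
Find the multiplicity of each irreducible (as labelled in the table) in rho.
Multiplicities: chi_1: 0, chi_2: 3, chi_3: 0, chi_4: 2, chi_5: 0, chi_6: 2.

Use <chi_rho, chi> = (1/|G|) sum_C |C| * chi_rho(C) * conj(chi(C)) with |G| = 12 for each irreducible chi in the table:
  <chi_rho, chi_1> = (1/12)[1*(9)*conj(1) + 1*(5)*conj(1) + 2*(-1)*conj(1) + 2*(3)*conj(1) + 3*(-5)*conj(1) + 3*(-1)*conj(1)]
      = (1/12)[(9) + (5) + (-2) + (6) + (-15) + (-3)] = 0/12 = 0
  <chi_rho, chi_2> = (1/12)[1*(9)*conj(1) + 1*(5)*conj(1) + 2*(-1)*conj(1) + 2*(3)*conj(1) + 3*(-5)*conj(-1) + 3*(-1)*conj(-1)]
      = (1/12)[(9) + (5) + (-2) + (6) + (15) + (3)] = 36/12 = 3
  <chi_rho, chi_3> = (1/12)[1*(9)*conj(1) + 1*(5)*conj(-1) + 2*(-1)*conj(-1) + 2*(3)*conj(1) + 3*(-5)*conj(1) + 3*(-1)*conj(-1)]
      = (1/12)[(9) + (-5) + (2) + (6) + (-15) + (3)] = 0/12 = 0
  <chi_rho, chi_4> = (1/12)[1*(9)*conj(1) + 1*(5)*conj(-1) + 2*(-1)*conj(-1) + 2*(3)*conj(1) + 3*(-5)*conj(-1) + 3*(-1)*conj(1)]
      = (1/12)[(9) + (-5) + (2) + (6) + (15) + (-3)] = 24/12 = 2
  <chi_rho, chi_5> = (1/12)[1*(9)*conj(2) + 1*(5)*conj(-2) + 2*(-1)*conj(1) + 2*(3)*conj(-1) + 3*(-5)*conj(0) + 3*(-1)*conj(0)]
      = (1/12)[(18) + (-10) + (-2) + (-6) + (0) + (0)] = 0/12 = 0
  <chi_rho, chi_6> = (1/12)[1*(9)*conj(2) + 1*(5)*conj(2) + 2*(-1)*conj(-1) + 2*(3)*conj(-1) + 3*(-5)*conj(0) + 3*(-1)*conj(0)]
      = (1/12)[(18) + (10) + (2) + (-6) + (0) + (0)] = 24/12 = 2
Dimension check: dim(rho) = sum (mult * dim) = 0*1 + 3*1 + 0*1 + 2*1 + 0*2 + 2*2 = 9 = chi_rho(e) = 9.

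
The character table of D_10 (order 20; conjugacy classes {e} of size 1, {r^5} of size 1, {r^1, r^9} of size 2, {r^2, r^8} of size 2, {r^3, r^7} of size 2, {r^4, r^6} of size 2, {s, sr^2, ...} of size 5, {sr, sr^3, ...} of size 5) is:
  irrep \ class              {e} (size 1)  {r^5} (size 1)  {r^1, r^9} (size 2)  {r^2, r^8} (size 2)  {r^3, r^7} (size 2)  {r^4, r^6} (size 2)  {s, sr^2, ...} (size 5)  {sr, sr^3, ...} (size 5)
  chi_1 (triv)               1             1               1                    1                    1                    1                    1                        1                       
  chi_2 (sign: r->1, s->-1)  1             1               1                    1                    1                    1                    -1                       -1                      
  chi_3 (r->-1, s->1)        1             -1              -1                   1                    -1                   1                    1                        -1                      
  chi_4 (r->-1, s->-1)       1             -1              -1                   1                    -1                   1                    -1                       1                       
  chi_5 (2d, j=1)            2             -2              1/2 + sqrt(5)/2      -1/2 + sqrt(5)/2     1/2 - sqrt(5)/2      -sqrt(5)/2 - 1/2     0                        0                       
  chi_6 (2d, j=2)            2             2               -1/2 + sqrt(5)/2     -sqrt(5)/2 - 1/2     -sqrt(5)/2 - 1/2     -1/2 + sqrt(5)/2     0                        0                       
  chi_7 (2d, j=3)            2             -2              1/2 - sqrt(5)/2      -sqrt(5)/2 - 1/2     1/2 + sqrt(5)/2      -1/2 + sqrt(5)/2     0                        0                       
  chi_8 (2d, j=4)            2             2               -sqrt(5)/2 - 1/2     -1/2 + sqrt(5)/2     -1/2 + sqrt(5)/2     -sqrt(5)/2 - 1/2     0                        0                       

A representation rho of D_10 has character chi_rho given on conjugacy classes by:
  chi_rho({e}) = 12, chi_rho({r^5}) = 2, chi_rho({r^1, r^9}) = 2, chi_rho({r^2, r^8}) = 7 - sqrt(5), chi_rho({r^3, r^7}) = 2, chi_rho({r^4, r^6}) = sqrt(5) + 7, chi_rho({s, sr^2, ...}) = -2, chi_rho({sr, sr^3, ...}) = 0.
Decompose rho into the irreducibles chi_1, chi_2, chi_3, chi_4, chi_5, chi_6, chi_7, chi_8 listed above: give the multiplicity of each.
Multiplicities: chi_1: 2, chi_2: 3, chi_3: 1, chi_4: 2, chi_5: 0, chi_6: 1, chi_7: 1, chi_8: 0.

Solution. Use <chi_rho, chi> = (1/|G|) sum_C |C| * chi_rho(C) * conj(chi(C)) with |G| = 20 for each irreducible chi in the table:
  <chi_rho, chi_1> = (1/20)[1*(12)*conj(1) + 1*(2)*conj(1) + 2*(2)*conj(1) + 2*(7 - sqrt(5))*conj(1) + 2*(2)*conj(1) + 2*(sqrt(5) + 7)*conj(1) + 5*(-2)*conj(1) + 5*(0)*conj(1)]
      = (1/20)[(12) + (2) + (4) + (14 - 2*sqrt(5)) + (4) + (2*sqrt(5) + 14) + (-10) + (0)] = 40/20 = 2
  <chi_rho, chi_2> = (1/20)[1*(12)*conj(1) + 1*(2)*conj(1) + 2*(2)*conj(1) + 2*(7 - sqrt(5))*conj(1) + 2*(2)*conj(1) + 2*(sqrt(5) + 7)*conj(1) + 5*(-2)*conj(-1) + 5*(0)*conj(-1)]
      = (1/20)[(12) + (2) + (4) + (14 - 2*sqrt(5)) + (4) + (2*sqrt(5) + 14) + (10) + (0)] = 60/20 = 3
  <chi_rho, chi_3> = (1/20)[1*(12)*conj(1) + 1*(2)*conj(-1) + 2*(2)*conj(-1) + 2*(7 - sqrt(5))*conj(1) + 2*(2)*conj(-1) + 2*(sqrt(5) + 7)*conj(1) + 5*(-2)*conj(1) + 5*(0)*conj(-1)]
      = (1/20)[(12) + (-2) + (-4) + (14 - 2*sqrt(5)) + (-4) + (2*sqrt(5) + 14) + (-10) + (0)] = 20/20 = 1
  <chi_rho, chi_4> = (1/20)[1*(12)*conj(1) + 1*(2)*conj(-1) + 2*(2)*conj(-1) + 2*(7 - sqrt(5))*conj(1) + 2*(2)*conj(-1) + 2*(sqrt(5) + 7)*conj(1) + 5*(-2)*conj(-1) + 5*(0)*conj(1)]
      = (1/20)[(12) + (-2) + (-4) + (14 - 2*sqrt(5)) + (-4) + (2*sqrt(5) + 14) + (10) + (0)] = 40/20 = 2
  <chi_rho, chi_5> = (1/20)[1*(12)*conj(2) + 1*(2)*conj(-2) + 2*(2)*conj(1/2 + sqrt(5)/2) + 2*(7 - sqrt(5))*conj(-1/2 + sqrt(5)/2) + 2*(2)*conj(1/2 - sqrt(5)/2) + 2*(sqrt(5) + 7)*conj(-sqrt(5)/2 - 1/2) + 5*(-2)*conj(0) + 5*(0)*conj(0)]
      = (1/20)[(24) + (-4) + (2 + 2*sqrt(5)) + (-12 + 8*sqrt(5)) + (2 - 2*sqrt(5)) + (-8*sqrt(5) - 12) + (0) + (0)] = 0/20 = 0
  <chi_rho, chi_6> = (1/20)[1*(12)*conj(2) + 1*(2)*conj(2) + 2*(2)*conj(-1/2 + sqrt(5)/2) + 2*(7 - sqrt(5))*conj(-sqrt(5)/2 - 1/2) + 2*(2)*conj(-sqrt(5)/2 - 1/2) + 2*(sqrt(5) + 7)*conj(-1/2 + sqrt(5)/2) + 5*(-2)*conj(0) + 5*(0)*conj(0)]
      = (1/20)[(24) + (4) + (-2 + 2*sqrt(5)) + (-6*sqrt(5) - 2) + (-2*sqrt(5) - 2) + (-2 + 6*sqrt(5)) + (0) + (0)] = 20/20 = 1
  <chi_rho, chi_7> = (1/20)[1*(12)*conj(2) + 1*(2)*conj(-2) + 2*(2)*conj(1/2 - sqrt(5)/2) + 2*(7 - sqrt(5))*conj(-sqrt(5)/2 - 1/2) + 2*(2)*conj(1/2 + sqrt(5)/2) + 2*(sqrt(5) + 7)*conj(-1/2 + sqrt(5)/2) + 5*(-2)*conj(0) + 5*(0)*conj(0)]
      = (1/20)[(24) + (-4) + (2 - 2*sqrt(5)) + (-6*sqrt(5) - 2) + (2 + 2*sqrt(5)) + (-2 + 6*sqrt(5)) + (0) + (0)] = 20/20 = 1
  <chi_rho, chi_8> = (1/20)[1*(12)*conj(2) + 1*(2)*conj(2) + 2*(2)*conj(-sqrt(5)/2 - 1/2) + 2*(7 - sqrt(5))*conj(-1/2 + sqrt(5)/2) + 2*(2)*conj(-1/2 + sqrt(5)/2) + 2*(sqrt(5) + 7)*conj(-sqrt(5)/2 - 1/2) + 5*(-2)*conj(0) + 5*(0)*conj(0)]
      = (1/20)[(24) + (4) + (-2*sqrt(5) - 2) + (-12 + 8*sqrt(5)) + (-2 + 2*sqrt(5)) + (-8*sqrt(5) - 12) + (0) + (0)] = 0/20 = 0
Dimension check: dim(rho) = sum (mult * dim) = 2*1 + 3*1 + 1*1 + 2*1 + 0*2 + 1*2 + 1*2 + 0*2 = 12 = chi_rho(e) = 12.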